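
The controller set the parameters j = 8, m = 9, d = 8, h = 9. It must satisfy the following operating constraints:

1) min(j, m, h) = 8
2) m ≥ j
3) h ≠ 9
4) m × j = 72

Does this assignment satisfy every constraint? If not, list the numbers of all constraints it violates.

No — constraint 3 is not satisfied.

1) min(8, 9, 9) = 8 — holds.
2) m = 9, j = 8; 9 ≥ 8 — holds.
3) h = 9, but 9 is required to differ — fails.
4) m × j = 9 × 8 = 72 — holds.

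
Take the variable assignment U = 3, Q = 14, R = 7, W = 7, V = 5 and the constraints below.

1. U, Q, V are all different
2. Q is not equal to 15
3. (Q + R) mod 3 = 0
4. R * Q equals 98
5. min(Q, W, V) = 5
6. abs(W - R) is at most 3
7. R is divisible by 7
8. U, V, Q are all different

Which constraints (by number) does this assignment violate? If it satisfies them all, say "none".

1. values 3, 14, 5 are pairwise distinct  yes
2. Q = 14, and 14 ≠ 15  yes
3. Q + R = 21; 21 mod 3 = 0  yes
4. R * Q = 7 * 14 = 98  yes
5. min(14, 7, 5) = 5  yes
6. abs(7 - 7) = 0; 0 ≤ 3  yes
7. 7 / 7 = 1, so 7 divides 7  yes
8. values 3, 5, 14 are pairwise distinct  yes

No violations.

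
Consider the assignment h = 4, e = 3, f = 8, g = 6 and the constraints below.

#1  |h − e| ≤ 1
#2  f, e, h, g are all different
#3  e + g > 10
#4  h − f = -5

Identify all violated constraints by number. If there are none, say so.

Constraints 3, 4 are violated.

#1 |4 − 3| = 1; 1 ≤ 1 — holds.
#2 values 8, 3, 4, 6 are pairwise distinct — holds.
#3 e + g = 3 + 6 = 9; 9 ≤ 10, bound 10 not met — does not hold.
#4 h − f = 4 − 8 = -4, not -5 — does not hold.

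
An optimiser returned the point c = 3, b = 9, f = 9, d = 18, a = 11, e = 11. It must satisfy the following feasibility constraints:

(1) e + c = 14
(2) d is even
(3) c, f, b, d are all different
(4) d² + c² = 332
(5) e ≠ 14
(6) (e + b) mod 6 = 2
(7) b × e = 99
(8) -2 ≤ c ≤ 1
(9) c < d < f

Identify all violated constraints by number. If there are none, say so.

(1) e + c = 11 + 3 = 14  ✔
(2) d = 18 is even  ✔
(3) f = b = 9, not all different  ✘
(4) d² + c² = 18² + 3² = 324 + 9 = 333, not 332  ✘
(5) e = 11, and 11 ≠ 14  ✔
(6) e + b = 20; 20 mod 6 = 2  ✔
(7) b × e = 9 × 11 = 99  ✔
(8) c = 3 is outside [-2, 1]  ✘
(9) values 3, 18, 9; d = 18 is not < f = 9  ✘

No — constraints 3, 4, 8, and 9 are not satisfied.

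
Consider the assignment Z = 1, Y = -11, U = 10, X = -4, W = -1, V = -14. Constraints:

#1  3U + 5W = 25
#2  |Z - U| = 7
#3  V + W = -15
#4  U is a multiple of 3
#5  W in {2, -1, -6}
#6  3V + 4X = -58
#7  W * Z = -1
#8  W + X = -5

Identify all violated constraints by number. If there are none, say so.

#1 3U + 5W = 3(10) + 5(-1) = 25 — OK.
#2 |1 - 10| = 9, not 7 — violated.
#3 V + W = -14 + (-1) = -15 — OK.
#4 10 = 3*3 + 1, so 3 does not divide 10 — violated.
#5 W = -1 is in {2, -1, -6} — OK.
#6 3V + 4X = 3(-14) + 4(-4) = -58 — OK.
#7 W * Z = -1 * 1 = -1 — OK.
#8 W + X = -1 + (-4) = -5 — OK.

Constraints 2, 4 are violated.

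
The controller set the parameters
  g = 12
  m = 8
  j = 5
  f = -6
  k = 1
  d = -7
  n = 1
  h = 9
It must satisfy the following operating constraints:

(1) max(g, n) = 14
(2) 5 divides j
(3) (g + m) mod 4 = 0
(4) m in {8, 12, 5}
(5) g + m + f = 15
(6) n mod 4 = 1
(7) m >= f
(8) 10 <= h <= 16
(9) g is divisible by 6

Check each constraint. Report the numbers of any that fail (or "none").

(1) max(12, 1) = 12, not 14 — does not hold.
(2) 5 / 5 = 1, so 5 divides 5 — holds.
(3) g + m = 20; 20 mod 4 = 0 — holds.
(4) m = 8 is in {8, 12, 5} — holds.
(5) g + m + f = 12 + 8 + (-6) = 14, not 15 — does not hold.
(6) 1 mod 4 = 1 — holds.
(7) m = 8, f = -6; 8 ≥ -6 — holds.
(8) h = 9 is outside [10, 16] — does not hold.
(9) 12 / 6 = 2, so 6 divides 12 — holds.

No — constraints 1, 5, 8 are not satisfied.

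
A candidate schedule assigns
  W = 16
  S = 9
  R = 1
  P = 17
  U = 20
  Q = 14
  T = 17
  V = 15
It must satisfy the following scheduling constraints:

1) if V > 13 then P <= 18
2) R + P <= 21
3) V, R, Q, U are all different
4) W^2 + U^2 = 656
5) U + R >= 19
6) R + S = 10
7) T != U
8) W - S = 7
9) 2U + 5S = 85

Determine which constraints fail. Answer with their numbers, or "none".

1) V = 15 > 13, so we need P ≤ 18; P = 17 ≤ 18  yes
2) R + P = 1 + 17 = 18; 18 ≤ 21  yes
3) values 15, 1, 14, 20 are pairwise distinct  yes
4) W^2 + U^2 = 16^2 + 20^2 = 256 + 400 = 656  yes
5) U + R = 20 + 1 = 21; 21 ≥ 19  yes
6) R + S = 1 + 9 = 10  yes
7) T = 17, U = 20; distinct  yes
8) W - S = 16 - 9 = 7  yes
9) 2U + 5S = 2(20) + 5(9) = 85  yes

Yes — all constraints hold.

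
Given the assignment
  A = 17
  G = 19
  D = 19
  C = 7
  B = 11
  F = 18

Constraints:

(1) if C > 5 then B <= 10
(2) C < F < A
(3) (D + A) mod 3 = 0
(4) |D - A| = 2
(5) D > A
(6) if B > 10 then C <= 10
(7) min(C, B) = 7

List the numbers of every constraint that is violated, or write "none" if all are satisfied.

Violated: 1 and 2.

(1) C = 7 > 5, so we need B ≤ 10; but B = 11 > 10  false
(2) values 7, 18, 17; F = 18 is not < A = 17  false
(3) D + A = 36; 36 mod 3 = 0  true
(4) |19 - 17| = 2  true
(5) D = 19, A = 17; 19 > 17  true
(6) B = 11 > 10, so we need C ≤ 10; C = 7 ≤ 10  true
(7) min(7, 11) = 7  true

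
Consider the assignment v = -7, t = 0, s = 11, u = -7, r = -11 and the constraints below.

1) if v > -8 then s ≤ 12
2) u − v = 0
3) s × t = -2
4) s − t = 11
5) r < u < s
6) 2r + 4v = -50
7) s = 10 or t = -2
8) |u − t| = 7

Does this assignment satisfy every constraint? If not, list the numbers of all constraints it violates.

Constraints 3 and 7 are violated.

1) v = -7 > -8, so we need s ≤ 12; s = 11 ≤ 12 — OK.
2) u − v = -7 − (-7) = 0 — OK.
3) s × t = 11 × 0 = 0, not -2 — violated.
4) s − t = 11 − 0 = 11 — OK.
5) values -11 < -7 < 11 — OK.
6) 2r + 4v = 2(-11) + 4(-7) = -50 — OK.
7) s = 11 ≠ 10 and t = 0 ≠ -2; both disjuncts false — violated.
8) |-7 − 0| = 7 — OK.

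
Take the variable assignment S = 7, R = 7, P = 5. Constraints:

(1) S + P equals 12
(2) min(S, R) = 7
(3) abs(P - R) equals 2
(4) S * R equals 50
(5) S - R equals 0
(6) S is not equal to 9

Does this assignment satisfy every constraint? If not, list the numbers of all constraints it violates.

Constraint 4 is violated.

(1) S + P = 7 + 5 = 12  true
(2) min(7, 7) = 7  true
(3) abs(5 - 7) = 2  true
(4) S * R = 7 * 7 = 49, not 50  false
(5) S - R = 7 - 7 = 0  true
(6) S = 7, and 7 ≠ 9  true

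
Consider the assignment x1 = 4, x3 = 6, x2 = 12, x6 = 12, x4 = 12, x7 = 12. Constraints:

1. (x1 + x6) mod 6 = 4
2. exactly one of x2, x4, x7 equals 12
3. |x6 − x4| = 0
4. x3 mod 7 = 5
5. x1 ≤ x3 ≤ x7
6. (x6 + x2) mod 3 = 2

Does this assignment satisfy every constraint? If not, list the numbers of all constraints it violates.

1. x1 + x6 = 16; 16 mod 6 = 4  OK
2. x2=12, x4=12, x7=12; 3 of them equal 12, not exactly one  FAIL
3. |12 − 12| = 0  OK
4. 6 mod 7 = 6, not 5  FAIL
5. values 4 ≤ 6 ≤ 12  OK
6. x6 + x2 = 24; 24 mod 3 = 0, not 2  FAIL

The assignment fails constraints 2, 4, and 6.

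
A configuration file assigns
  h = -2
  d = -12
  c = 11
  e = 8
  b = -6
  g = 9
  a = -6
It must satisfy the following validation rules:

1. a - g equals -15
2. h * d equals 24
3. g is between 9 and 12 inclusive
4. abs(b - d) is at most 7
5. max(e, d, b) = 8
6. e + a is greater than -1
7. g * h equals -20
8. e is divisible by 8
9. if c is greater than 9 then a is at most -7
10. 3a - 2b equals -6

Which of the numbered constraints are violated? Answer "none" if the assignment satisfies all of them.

The assignment fails constraints 7 and 9.

1. a - g = -6 - 9 = -15  true
2. h * d = -2 * (-12) = 24  true
3. g = 9 lies in [9, 12]  true
4. abs(-6 - (-12)) = 6; 6 ≤ 7  true
5. max(8, -12, -6) = 8  true
6. e + a = 8 + (-6) = 2; 2 > -1  true
7. g * h = 9 * (-2) = -18, not -20  false
8. 8 / 8 = 1, so 8 divides 8  true
9. c = 11 > 9, so we need a ≤ -7; but a = -6 > -7  false
10. 3a - 2b = 3(-6) - 2(-6) = -6  true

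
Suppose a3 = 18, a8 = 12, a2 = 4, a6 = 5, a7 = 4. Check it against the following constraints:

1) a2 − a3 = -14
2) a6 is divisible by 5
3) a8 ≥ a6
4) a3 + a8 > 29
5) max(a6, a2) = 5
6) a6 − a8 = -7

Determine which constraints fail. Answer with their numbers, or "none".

1) a2 − a3 = 4 − 18 = -14 — satisfied.
2) 5 / 5 = 1, so 5 divides 5 — satisfied.
3) a8 = 12, a6 = 5; 12 ≥ 5 — satisfied.
4) a3 + a8 = 18 + 12 = 30; 30 > 29 — satisfied.
5) max(5, 4) = 5 — satisfied.
6) a6 − a8 = 5 − 12 = -7 — satisfied.

All constraints are satisfied.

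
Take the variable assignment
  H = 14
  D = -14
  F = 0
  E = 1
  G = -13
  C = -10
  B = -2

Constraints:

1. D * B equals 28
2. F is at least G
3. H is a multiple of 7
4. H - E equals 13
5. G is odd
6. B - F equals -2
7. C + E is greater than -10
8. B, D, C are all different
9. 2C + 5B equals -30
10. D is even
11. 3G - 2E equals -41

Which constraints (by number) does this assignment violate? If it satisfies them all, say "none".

1. D * B = -14 * (-2) = 28 — holds.
2. F = 0, G = -13; 0 ≥ -13 — holds.
3. 14 / 7 = 2, so 7 divides 14 — holds.
4. H - E = 14 - 1 = 13 — holds.
5. G = -13 is odd — holds.
6. B - F = -2 - 0 = -2 — holds.
7. C + E = -10 + 1 = -9; -9 > -10 — holds.
8. values -2, -14, -10 are pairwise distinct — holds.
9. 2C + 5B = 2(-10) + 5(-2) = -30 — holds.
10. D = -14 is even — holds.
11. 3G - 2E = 3(-13) - 2(1) = -41 — holds.

None — every constraint holds.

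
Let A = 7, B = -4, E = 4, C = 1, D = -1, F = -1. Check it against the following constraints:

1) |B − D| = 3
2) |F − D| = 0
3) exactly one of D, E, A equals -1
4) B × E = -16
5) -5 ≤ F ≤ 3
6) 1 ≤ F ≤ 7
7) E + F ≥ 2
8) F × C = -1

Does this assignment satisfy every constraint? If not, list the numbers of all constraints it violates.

The assignment fails constraint 6.

1) |-4 − (-1)| = 3 — OK.
2) |-1 − (-1)| = 0 — OK.
3) D=-1, E=4, A=7; 1 of them equals -1 — OK.
4) B × E = -4 × 4 = -16 — OK.
5) F = -1 lies in [-5, 3] — OK.
6) F = -1 is outside [1, 7] — violated.
7) E + F = 4 + (-1) = 3; 3 ≥ 2 — OK.
8) F × C = -1 × 1 = -1 — OK.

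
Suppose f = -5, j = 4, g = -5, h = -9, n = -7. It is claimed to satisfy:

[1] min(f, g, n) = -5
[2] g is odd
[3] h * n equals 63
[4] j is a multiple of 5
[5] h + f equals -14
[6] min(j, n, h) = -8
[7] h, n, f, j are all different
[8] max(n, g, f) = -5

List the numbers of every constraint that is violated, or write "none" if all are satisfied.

Constraints 1, 4, and 6 are violated.

[1] min(-5, -5, -7) = -7, not -5  fails
[2] g = -5 is odd  holds
[3] h * n = -9 * (-7) = 63  holds
[4] 4 = 5*0 + 4, so 5 does not divide 4  fails
[5] h + f = -9 + (-5) = -14  holds
[6] min(4, -7, -9) = -9, not -8  fails
[7] values -9, -7, -5, 4 are pairwise distinct  holds
[8] max(-7, -5, -5) = -5  holds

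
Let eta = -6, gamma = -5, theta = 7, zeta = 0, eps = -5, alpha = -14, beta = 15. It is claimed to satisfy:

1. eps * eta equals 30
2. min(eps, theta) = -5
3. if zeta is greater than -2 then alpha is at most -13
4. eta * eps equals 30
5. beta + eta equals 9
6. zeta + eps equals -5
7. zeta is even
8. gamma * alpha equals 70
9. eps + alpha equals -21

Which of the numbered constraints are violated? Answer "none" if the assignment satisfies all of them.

1. eps * eta = -5 * (-6) = 30 — OK.
2. min(-5, 7) = -5 — OK.
3. zeta = 0 > -2, so we need alpha ≤ -13; alpha = -14 ≤ -13 — OK.
4. eta * eps = -6 * (-5) = 30 — OK.
5. beta + eta = 15 + (-6) = 9 — OK.
6. zeta + eps = 0 + (-5) = -5 — OK.
7. zeta = 0 is even — OK.
8. gamma * alpha = -5 * (-14) = 70 — OK.
9. eps + alpha = -5 + (-14) = -19, not -21 — violated.

No — constraint 9 is not satisfied.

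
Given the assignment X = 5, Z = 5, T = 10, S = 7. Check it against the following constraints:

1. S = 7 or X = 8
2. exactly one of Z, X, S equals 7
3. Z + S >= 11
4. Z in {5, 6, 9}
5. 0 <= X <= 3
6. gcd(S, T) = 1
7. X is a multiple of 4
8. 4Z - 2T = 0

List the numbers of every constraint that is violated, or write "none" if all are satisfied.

1. S = 7 = 7 (first disjunct) — satisfied.
2. Z=5, X=5, S=7; 1 of them equals 7 — satisfied.
3. Z + S = 5 + 7 = 12; 12 ≥ 11 — satisfied.
4. Z = 5 is in {5, 6, 9} — satisfied.
5. X = 5 is outside [0, 3] — violated.
6. gcd(7, 10) = 1 — satisfied.
7. 5 = 4*1 + 1, so 4 does not divide 5 — violated.
8. 4Z - 2T = 4(5) - 2(10) = 0 — satisfied.

Constraints 5 and 7 are violated.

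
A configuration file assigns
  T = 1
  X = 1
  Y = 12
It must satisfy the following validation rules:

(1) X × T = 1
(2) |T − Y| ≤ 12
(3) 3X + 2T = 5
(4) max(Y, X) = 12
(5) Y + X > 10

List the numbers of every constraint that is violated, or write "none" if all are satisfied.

(1) X × T = 1 × 1 = 1  ✓
(2) |1 − 12| = 11; 11 ≤ 12  ✓
(3) 3X + 2T = 3(1) + 2(1) = 5  ✓
(4) max(12, 1) = 12  ✓
(5) Y + X = 12 + 1 = 13; 13 > 10  ✓

No violations.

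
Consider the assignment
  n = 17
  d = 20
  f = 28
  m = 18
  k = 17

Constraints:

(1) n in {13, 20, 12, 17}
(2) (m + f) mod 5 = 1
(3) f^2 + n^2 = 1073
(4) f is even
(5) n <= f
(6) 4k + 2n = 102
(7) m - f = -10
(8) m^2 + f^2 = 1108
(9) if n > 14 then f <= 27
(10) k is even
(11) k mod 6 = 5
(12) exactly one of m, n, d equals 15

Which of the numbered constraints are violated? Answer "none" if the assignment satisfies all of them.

Constraints 9, 10, and 12 are violated.

(1) n = 17 is in {13, 20, 12, 17} — holds.
(2) m + f = 46; 46 mod 5 = 1 — holds.
(3) f^2 + n^2 = 28^2 + 17^2 = 784 + 289 = 1073 — holds.
(4) f = 28 is even — holds.
(5) n = 17, f = 28; 17 ≤ 28 — holds.
(6) 4k + 2n = 4(17) + 2(17) = 102 — holds.
(7) m - f = 18 - 28 = -10 — holds.
(8) m^2 + f^2 = 18^2 + 28^2 = 324 + 784 = 1108 — holds.
(9) n = 17 > 14, so we need f ≤ 27; but f = 28 > 27 — fails.
(10) k = 17 is odd — fails.
(11) 17 mod 6 = 5 — holds.
(12) m=18, n=17, d=20; 0 of them equal 15, not exactly one — fails.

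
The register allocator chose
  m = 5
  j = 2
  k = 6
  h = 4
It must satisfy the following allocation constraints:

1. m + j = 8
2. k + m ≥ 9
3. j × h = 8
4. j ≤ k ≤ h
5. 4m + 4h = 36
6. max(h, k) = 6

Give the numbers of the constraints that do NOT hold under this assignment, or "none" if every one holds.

The assignment fails constraints 1, 4.

1. m + j = 5 + 2 = 7, not 8 — fails.
2. k + m = 6 + 5 = 11; 11 ≥ 9 — holds.
3. j × h = 2 × 4 = 8 — holds.
4. values 2, 6, 4; k = 6 is not ≤ h = 4 — fails.
5. 4m + 4h = 4(5) + 4(4) = 36 — holds.
6. max(4, 6) = 6 — holds.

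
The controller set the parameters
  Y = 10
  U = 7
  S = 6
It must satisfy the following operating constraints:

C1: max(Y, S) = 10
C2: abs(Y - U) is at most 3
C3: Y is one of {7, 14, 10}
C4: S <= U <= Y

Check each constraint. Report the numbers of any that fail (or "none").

None — every constraint holds.

C1: max(10, 6) = 10  true
C2: abs(10 - 7) = 3; 3 ≤ 3  true
C3: Y = 10 is in {7, 14, 10}  true
C4: values 6 <= 7 <= 10  true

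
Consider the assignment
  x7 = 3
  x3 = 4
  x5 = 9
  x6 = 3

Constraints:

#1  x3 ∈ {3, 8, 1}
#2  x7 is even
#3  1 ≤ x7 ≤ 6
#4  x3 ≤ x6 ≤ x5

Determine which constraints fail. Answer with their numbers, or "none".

#1 x3 = 4 is not in {3, 8, 1}  fails
#2 x7 = 3 is odd  fails
#3 x7 = 3 lies in [1, 6]  holds
#4 values 4, 3, 9; x3 = 4 is not ≤ x6 = 3  fails

Violated: 1, 2, 4.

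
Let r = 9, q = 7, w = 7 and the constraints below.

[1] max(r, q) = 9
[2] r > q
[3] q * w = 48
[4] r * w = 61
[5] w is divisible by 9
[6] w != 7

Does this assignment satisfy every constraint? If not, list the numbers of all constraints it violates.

Constraints 3, 4, 5, and 6 do not hold.

[1] max(9, 7) = 9 — satisfied.
[2] r = 9, q = 7; 9 > 7 — satisfied.
[3] q * w = 7 * 7 = 49, not 48 — violated.
[4] r * w = 9 * 7 = 63, not 61 — violated.
[5] 7 = 9*0 + 7, so 9 does not divide 7 — violated.
[6] w = 7, but 7 is required to differ — violated.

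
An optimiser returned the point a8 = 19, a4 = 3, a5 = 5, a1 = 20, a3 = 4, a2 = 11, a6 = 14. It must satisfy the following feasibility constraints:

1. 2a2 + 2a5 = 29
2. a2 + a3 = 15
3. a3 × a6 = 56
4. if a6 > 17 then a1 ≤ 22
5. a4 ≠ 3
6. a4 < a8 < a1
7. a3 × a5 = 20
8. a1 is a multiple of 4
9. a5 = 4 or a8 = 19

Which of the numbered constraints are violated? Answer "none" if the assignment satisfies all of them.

The assignment fails constraints 1, 5.

1. 2a2 + 2a5 = 2(11) + 2(5) = 32, not 29 — violated.
2. a2 + a3 = 11 + 4 = 15 — satisfied.
3. a3 × a6 = 4 × 14 = 56 — satisfied.
4. a6 = 14, not > 17; antecedent false, conditional vacuously true — satisfied.
5. a4 = 3, but 3 is required to differ — violated.
6. values 3 < 19 < 20 — satisfied.
7. a3 × a5 = 4 × 5 = 20 — satisfied.
8. 20 / 4 = 5, so 4 divides 20 — satisfied.
9. a5 = 5 ≠ 4, but a8 = 19 = 19 (second disjunct) — satisfied.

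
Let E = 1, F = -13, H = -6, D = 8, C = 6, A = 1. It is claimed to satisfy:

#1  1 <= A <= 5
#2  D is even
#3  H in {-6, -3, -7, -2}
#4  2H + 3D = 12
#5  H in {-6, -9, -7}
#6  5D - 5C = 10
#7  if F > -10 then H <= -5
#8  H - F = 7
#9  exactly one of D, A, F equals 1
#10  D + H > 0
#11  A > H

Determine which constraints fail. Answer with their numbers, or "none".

All constraints are satisfied.

#1 A = 1 lies in [1, 5] — OK.
#2 D = 8 is even — OK.
#3 H = -6 is in {-6, -3, -7, -2} — OK.
#4 2H + 3D = 2(-6) + 3(8) = 12 — OK.
#5 H = -6 is in {-6, -9, -7} — OK.
#6 5D - 5C = 5(8) - 5(6) = 10 — OK.
#7 F = -13, not > -10; antecedent false, conditional vacuously true — OK.
#8 H - F = -6 - (-13) = 7 — OK.
#9 D=8, A=1, F=-13; 1 of them equals 1 — OK.
#10 D + H = 8 + (-6) = 2; 2 > 0 — OK.
#11 A = 1, H = -6; 1 > -6 — OK.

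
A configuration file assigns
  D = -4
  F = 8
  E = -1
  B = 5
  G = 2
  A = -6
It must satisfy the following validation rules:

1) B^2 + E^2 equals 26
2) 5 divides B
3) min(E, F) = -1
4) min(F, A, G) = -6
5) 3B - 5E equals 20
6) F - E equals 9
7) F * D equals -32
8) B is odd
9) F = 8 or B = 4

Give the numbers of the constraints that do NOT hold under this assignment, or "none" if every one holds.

1) B^2 + E^2 = 5^2 + (-1)^2 = 25 + 1 = 26  ✔
2) 5 / 5 = 1, so 5 divides 5  ✔
3) min(-1, 8) = -1  ✔
4) min(8, -6, 2) = -6  ✔
5) 3B - 5E = 3(5) - 5(-1) = 20  ✔
6) F - E = 8 - (-1) = 9  ✔
7) F * D = 8 * (-4) = -32  ✔
8) B = 5 is odd  ✔
9) F = 8 = 8 (first disjunct)  ✔

None — every constraint holds.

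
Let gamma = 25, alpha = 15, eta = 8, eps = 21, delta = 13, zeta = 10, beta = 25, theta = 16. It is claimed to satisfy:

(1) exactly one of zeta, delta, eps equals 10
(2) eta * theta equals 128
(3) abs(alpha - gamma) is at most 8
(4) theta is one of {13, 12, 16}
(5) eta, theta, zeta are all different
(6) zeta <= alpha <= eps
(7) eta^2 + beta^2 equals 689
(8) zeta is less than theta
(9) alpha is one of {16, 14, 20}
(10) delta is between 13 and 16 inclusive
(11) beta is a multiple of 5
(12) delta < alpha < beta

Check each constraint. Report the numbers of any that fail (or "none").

(1) zeta=10, delta=13, eps=21; 1 of them equals 10  ✔
(2) eta * theta = 8 * 16 = 128  ✔
(3) abs(15 - 25) = 10; 10 > 8, exceeds bound 8  ✘
(4) theta = 16 is in {13, 12, 16}  ✔
(5) values 8, 16, 10 are pairwise distinct  ✔
(6) values 10 <= 15 <= 21  ✔
(7) eta^2 + beta^2 = 8^2 + 25^2 = 64 + 625 = 689  ✔
(8) zeta = 10, theta = 16; 10 < 16  ✔
(9) alpha = 15 is not in {16, 14, 20}  ✘
(10) delta = 13 lies in [13, 16]  ✔
(11) 25 / 5 = 5, so 5 divides 25  ✔
(12) values 13 < 15 < 25  ✔

No — constraints 3, 9 are not satisfied.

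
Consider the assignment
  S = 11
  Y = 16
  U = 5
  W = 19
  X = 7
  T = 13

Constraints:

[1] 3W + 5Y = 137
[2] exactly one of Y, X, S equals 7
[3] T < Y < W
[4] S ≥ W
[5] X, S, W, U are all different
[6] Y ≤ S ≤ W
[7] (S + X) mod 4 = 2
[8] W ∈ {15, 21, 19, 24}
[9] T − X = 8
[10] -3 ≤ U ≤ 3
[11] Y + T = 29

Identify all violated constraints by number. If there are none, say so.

[1] 3W + 5Y = 3(19) + 5(16) = 137 — holds.
[2] Y=16, X=7, S=11; 1 of them equals 7 — holds.
[3] values 13 < 16 < 19 — holds.
[4] S = 11, W = 19; 11 < 19 (want ≥) — fails.
[5] values 7, 11, 19, 5 are pairwise distinct — holds.
[6] values 16, 11, 19; Y = 16 is not ≤ S = 11 — fails.
[7] S + X = 18; 18 mod 4 = 2 — holds.
[8] W = 19 is in {15, 21, 19, 24} — holds.
[9] T − X = 13 − 7 = 6, not 8 — fails.
[10] U = 5 is outside [-3, 3] — fails.
[11] Y + T = 16 + 13 = 29 — holds.

The assignment fails constraints 4, 6, 9, and 10.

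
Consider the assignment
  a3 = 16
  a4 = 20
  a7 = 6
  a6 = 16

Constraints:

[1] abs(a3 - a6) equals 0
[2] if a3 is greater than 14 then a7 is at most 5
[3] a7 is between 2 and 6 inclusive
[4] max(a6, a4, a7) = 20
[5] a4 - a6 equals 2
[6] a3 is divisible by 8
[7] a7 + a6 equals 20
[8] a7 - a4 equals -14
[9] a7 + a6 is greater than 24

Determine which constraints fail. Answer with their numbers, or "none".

Violated: 2, 5, 7, and 9.

[1] abs(16 - 16) = 0  ✓
[2] a3 = 16 > 14, so we need a7 ≤ 5; but a7 = 6 > 5  ✗
[3] a7 = 6 lies in [2, 6]  ✓
[4] max(16, 20, 6) = 20  ✓
[5] a4 - a6 = 20 - 16 = 4, not 2  ✗
[6] 16 / 8 = 2, so 8 divides 16  ✓
[7] a7 + a6 = 6 + 16 = 22, not 20  ✗
[8] a7 - a4 = 6 - 20 = -14  ✓
[9] a7 + a6 = 6 + 16 = 22; 22 ≤ 24, bound 24 not met  ✗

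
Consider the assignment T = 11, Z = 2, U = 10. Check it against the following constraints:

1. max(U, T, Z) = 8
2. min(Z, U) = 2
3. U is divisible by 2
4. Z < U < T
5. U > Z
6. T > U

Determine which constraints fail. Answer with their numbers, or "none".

1. max(10, 11, 2) = 11, not 8  ✘
2. min(2, 10) = 2  ✔
3. 10 / 2 = 5, so 2 divides 10  ✔
4. values 2 < 10 < 11  ✔
5. U = 10, Z = 2; 10 > 2  ✔
6. T = 11, U = 10; 11 > 10  ✔

Violated: 1.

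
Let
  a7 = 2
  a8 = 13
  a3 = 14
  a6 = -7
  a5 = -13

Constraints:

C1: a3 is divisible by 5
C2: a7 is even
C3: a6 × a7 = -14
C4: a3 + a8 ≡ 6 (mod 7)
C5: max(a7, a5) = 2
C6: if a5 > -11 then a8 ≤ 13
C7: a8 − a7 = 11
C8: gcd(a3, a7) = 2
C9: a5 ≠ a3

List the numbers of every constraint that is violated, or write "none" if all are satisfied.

No — constraint 1 is not satisfied.

C1: 14 = 5×2 + 4, so 5 does not divide 14  fails
C2: a7 = 2 is even  holds
C3: a6 × a7 = -7 × 2 = -14  holds
C4: a3 + a8 = 27; 27 mod 7 = 6  holds
C5: max(2, -13) = 2  holds
C6: a5 = -13, not > -11; antecedent false, conditional vacuously true  holds
C7: a8 − a7 = 13 − 2 = 11  holds
C8: gcd(14, 2) = 2  holds
C9: a5 = -13, a3 = 14; distinct  holds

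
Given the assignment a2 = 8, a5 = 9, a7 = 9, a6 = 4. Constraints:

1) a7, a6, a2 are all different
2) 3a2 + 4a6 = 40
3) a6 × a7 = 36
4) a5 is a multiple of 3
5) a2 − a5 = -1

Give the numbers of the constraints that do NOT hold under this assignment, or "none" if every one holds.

Yes — all constraints hold.

1) values 9, 4, 8 are pairwise distinct — holds.
2) 3a2 + 4a6 = 3(8) + 4(4) = 40 — holds.
3) a6 × a7 = 4 × 9 = 36 — holds.
4) 9 / 3 = 3, so 3 divides 9 — holds.
5) a2 − a5 = 8 − 9 = -1 — holds.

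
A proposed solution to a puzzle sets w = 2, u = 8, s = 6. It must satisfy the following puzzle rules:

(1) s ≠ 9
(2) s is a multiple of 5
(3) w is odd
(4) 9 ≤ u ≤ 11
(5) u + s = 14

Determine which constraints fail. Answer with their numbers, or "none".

No — constraints 2, 3, and 4 are not satisfied.

(1) s = 6, and 6 ≠ 9 — OK.
(2) 6 = 5×1 + 1, so 5 does not divide 6 — violated.
(3) w = 2 is even — violated.
(4) u = 8 is outside [9, 11] — violated.
(5) u + s = 8 + 6 = 14 — OK.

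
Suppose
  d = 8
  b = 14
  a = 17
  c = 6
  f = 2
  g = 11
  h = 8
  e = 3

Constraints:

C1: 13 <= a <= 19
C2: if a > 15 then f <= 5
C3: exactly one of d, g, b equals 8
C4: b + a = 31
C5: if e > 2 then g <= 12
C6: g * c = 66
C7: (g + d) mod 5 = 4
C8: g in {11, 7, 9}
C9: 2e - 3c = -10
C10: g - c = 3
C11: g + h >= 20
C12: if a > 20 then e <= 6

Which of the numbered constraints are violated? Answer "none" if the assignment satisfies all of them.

Constraints 9, 10, and 11 are violated.

C1: a = 17 lies in [13, 19]  OK
C2: a = 17 > 15, so we need f ≤ 5; f = 2 ≤ 5  OK
C3: d=8, g=11, b=14; 1 of them equals 8  OK
C4: b + a = 14 + 17 = 31  OK
C5: e = 3 > 2, so we need g ≤ 12; g = 11 ≤ 12  OK
C6: g * c = 11 * 6 = 66  OK
C7: g + d = 19; 19 mod 5 = 4  OK
C8: g = 11 is in {11, 7, 9}  OK
C9: 2e - 3c = 2(3) - 3(6) = -12, not -10  FAIL
C10: g - c = 11 - 6 = 5, not 3  FAIL
C11: g + h = 11 + 8 = 19; 19 < 20, bound 20 not met  FAIL
C12: a = 17, not > 20; antecedent false, conditional vacuously true  OK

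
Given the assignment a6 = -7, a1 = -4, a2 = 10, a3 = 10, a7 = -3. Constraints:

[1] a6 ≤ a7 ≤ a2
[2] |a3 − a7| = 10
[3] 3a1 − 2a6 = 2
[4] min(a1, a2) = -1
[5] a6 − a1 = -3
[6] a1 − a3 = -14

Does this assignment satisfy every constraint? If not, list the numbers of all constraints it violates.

[1] values -7 ≤ -3 ≤ 10  yes
[2] |10 − (-3)| = 13, not 10  no
[3] 3a1 − 2a6 = 3(-4) − 2(-7) = 2  yes
[4] min(-4, 10) = -4, not -1  no
[5] a6 − a1 = -7 − (-4) = -3  yes
[6] a1 − a3 = -4 − 10 = -14  yes

No — constraints 2, 4 are not satisfied.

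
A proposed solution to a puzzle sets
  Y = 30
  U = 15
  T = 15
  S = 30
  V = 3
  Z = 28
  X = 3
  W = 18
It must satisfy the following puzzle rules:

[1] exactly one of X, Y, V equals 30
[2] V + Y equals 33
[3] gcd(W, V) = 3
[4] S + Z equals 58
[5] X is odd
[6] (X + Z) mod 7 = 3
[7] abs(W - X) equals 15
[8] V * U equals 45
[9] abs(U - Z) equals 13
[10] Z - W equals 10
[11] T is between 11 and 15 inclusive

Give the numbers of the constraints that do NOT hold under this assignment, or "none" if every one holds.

The assignment satisfies every constraint.

[1] X=3, Y=30, V=3; 1 of them equals 30 — OK.
[2] V + Y = 3 + 30 = 33 — OK.
[3] gcd(18, 3) = 3 — OK.
[4] S + Z = 30 + 28 = 58 — OK.
[5] X = 3 is odd — OK.
[6] X + Z = 31; 31 mod 7 = 3 — OK.
[7] abs(18 - 3) = 15 — OK.
[8] V * U = 3 * 15 = 45 — OK.
[9] abs(15 - 28) = 13 — OK.
[10] Z - W = 28 - 18 = 10 — OK.
[11] T = 15 lies in [11, 15] — OK.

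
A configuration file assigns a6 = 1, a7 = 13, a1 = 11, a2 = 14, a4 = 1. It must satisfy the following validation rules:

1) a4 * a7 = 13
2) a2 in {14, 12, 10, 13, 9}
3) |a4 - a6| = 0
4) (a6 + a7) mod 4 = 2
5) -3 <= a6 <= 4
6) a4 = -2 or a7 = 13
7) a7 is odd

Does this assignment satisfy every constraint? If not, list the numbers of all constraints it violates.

1) a4 * a7 = 1 * 13 = 13 — OK.
2) a2 = 14 is in {14, 12, 10, 13, 9} — OK.
3) |1 - 1| = 0 — OK.
4) a6 + a7 = 14; 14 mod 4 = 2 — OK.
5) a6 = 1 lies in [-3, 4] — OK.
6) a4 = 1 ≠ -2, but a7 = 13 = 13 (second disjunct) — OK.
7) a7 = 13 is odd — OK.

Yes — all constraints hold.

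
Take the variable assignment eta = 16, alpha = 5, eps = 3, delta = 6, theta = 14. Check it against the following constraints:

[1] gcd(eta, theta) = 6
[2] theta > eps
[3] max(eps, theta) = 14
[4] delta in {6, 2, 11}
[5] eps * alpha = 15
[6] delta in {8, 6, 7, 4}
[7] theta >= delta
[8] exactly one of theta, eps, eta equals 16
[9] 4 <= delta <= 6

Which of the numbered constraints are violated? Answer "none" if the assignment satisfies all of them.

Constraint 1 is violated.

[1] gcd(16, 14) = 2, not 6 — does not hold.
[2] theta = 14, eps = 3; 14 > 3 — holds.
[3] max(3, 14) = 14 — holds.
[4] delta = 6 is in {6, 2, 11} — holds.
[5] eps * alpha = 3 * 5 = 15 — holds.
[6] delta = 6 is in {8, 6, 7, 4} — holds.
[7] theta = 14, delta = 6; 14 ≥ 6 — holds.
[8] theta=14, eps=3, eta=16; 1 of them equals 16 — holds.
[9] delta = 6 lies in [4, 6] — holds.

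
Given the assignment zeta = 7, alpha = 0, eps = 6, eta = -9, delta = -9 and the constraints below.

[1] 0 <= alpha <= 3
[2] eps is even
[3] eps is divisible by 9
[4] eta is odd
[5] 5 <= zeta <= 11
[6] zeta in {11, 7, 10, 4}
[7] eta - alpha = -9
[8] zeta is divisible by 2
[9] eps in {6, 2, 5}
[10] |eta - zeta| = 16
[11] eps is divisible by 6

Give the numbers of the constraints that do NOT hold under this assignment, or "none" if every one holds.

[1] alpha = 0 lies in [0, 3]  ✓
[2] eps = 6 is even  ✓
[3] 6 = 9*0 + 6, so 9 does not divide 6  ✗
[4] eta = -9 is odd  ✓
[5] zeta = 7 lies in [5, 11]  ✓
[6] zeta = 7 is in {11, 7, 10, 4}  ✓
[7] eta - alpha = -9 - 0 = -9  ✓
[8] 7 = 2*3 + 1, so 2 does not divide 7  ✗
[9] eps = 6 is in {6, 2, 5}  ✓
[10] |-9 - 7| = 16  ✓
[11] 6 / 6 = 1, so 6 divides 6  ✓

The assignment fails constraints 3 and 8.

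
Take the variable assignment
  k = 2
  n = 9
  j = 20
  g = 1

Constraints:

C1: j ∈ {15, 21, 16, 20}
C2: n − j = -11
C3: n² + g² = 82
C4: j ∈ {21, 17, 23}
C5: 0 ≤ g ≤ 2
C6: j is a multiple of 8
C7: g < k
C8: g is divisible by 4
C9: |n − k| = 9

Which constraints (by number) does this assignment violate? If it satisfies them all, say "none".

C1: j = 20 is in {15, 21, 16, 20} — holds.
C2: n − j = 9 − 20 = -11 — holds.
C3: n² + g² = 9² + 1² = 81 + 1 = 82 — holds.
C4: j = 20 is not in {21, 17, 23} — fails.
C5: g = 1 lies in [0, 2] — holds.
C6: 20 = 8×2 + 4, so 8 does not divide 20 — fails.
C7: g = 1, k = 2; 1 < 2 — holds.
C8: 1 = 4×0 + 1, so 4 does not divide 1 — fails.
C9: |9 − 2| = 7, not 9 — fails.

Constraints 4, 6, 8, and 9 are violated.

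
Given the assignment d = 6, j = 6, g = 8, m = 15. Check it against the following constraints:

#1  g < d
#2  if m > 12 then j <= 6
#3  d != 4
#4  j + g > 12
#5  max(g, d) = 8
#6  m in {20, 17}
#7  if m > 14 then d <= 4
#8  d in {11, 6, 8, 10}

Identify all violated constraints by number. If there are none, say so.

#1 g = 8, d = 6; 8 ≥ 6 (want <) — does not hold.
#2 m = 15 > 12, so we need j ≤ 6; j = 6 ≤ 6 — holds.
#3 d = 6, and 6 ≠ 4 — holds.
#4 j + g = 6 + 8 = 14; 14 > 12 — holds.
#5 max(8, 6) = 8 — holds.
#6 m = 15 is not in {20, 17} — does not hold.
#7 m = 15 > 14, so we need d ≤ 4; but d = 6 > 4 — does not hold.
#8 d = 6 is in {11, 6, 8, 10} — holds.

Violated: 1, 6, and 7.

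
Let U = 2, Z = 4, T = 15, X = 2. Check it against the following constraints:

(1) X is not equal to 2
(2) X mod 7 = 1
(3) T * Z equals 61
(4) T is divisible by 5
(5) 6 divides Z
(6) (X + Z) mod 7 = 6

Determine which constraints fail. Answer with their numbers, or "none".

Constraints 1, 2, 3, 5 do not hold.

(1) X = 2, but 2 is required to differ  no
(2) 2 mod 7 = 2, not 1  no
(3) T * Z = 15 * 4 = 60, not 61  no
(4) 15 / 5 = 3, so 5 divides 15  yes
(5) 4 = 6*0 + 4, so 6 does not divide 4  no
(6) X + Z = 6; 6 mod 7 = 6  yes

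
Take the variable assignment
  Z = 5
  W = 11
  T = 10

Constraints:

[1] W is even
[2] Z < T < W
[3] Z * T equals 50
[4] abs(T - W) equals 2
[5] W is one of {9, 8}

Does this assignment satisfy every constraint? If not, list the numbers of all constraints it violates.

[1] W = 11 is odd  ✗
[2] values 5 < 10 < 11  ✓
[3] Z * T = 5 * 10 = 50  ✓
[4] abs(10 - 11) = 1, not 2  ✗
[5] W = 11 is not in {9, 8}  ✗

The assignment fails constraints 1, 4, 5.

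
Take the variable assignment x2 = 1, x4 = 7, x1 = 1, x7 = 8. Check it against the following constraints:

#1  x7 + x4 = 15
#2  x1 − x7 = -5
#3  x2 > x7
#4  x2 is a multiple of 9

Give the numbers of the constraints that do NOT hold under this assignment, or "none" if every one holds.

#1 x7 + x4 = 8 + 7 = 15 — OK.
#2 x1 − x7 = 1 − 8 = -7, not -5 — violated.
#3 x2 = 1, x7 = 8; 1 ≤ 8 (want >) — violated.
#4 1 = 9×0 + 1, so 9 does not divide 1 — violated.

Violated: 2, 3, and 4.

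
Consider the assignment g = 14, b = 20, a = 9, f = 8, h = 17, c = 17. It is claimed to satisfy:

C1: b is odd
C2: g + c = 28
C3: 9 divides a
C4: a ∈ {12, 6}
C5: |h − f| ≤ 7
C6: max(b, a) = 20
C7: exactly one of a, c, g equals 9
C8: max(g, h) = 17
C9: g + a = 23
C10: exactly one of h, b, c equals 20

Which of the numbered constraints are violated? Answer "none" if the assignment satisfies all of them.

C1: b = 20 is even — violated.
C2: g + c = 14 + 17 = 31, not 28 — violated.
C3: 9 / 9 = 1, so 9 divides 9 — OK.
C4: a = 9 is not in {12, 6} — violated.
C5: |17 − 8| = 9; 9 > 7, exceeds bound 7 — violated.
C6: max(20, 9) = 20 — OK.
C7: a=9, c=17, g=14; 1 of them equals 9 — OK.
C8: max(14, 17) = 17 — OK.
C9: g + a = 14 + 9 = 23 — OK.
C10: h=17, b=20, c=17; 1 of them equals 20 — OK.

Constraints 1, 2, 4, 5 do not hold.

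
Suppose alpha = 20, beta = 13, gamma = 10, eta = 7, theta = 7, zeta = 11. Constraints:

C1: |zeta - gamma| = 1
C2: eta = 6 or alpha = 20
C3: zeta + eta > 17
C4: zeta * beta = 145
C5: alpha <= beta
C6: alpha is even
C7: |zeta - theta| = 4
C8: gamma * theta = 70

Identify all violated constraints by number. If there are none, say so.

The assignment fails constraints 4, 5.

C1: |11 - 10| = 1  ✔
C2: eta = 7 ≠ 6, but alpha = 20 = 20 (second disjunct)  ✔
C3: zeta + eta = 11 + 7 = 18; 18 > 17  ✔
C4: zeta * beta = 11 * 13 = 143, not 145  ✘
C5: alpha = 20, beta = 13; 20 > 13 (want ≤)  ✘
C6: alpha = 20 is even  ✔
C7: |11 - 7| = 4  ✔
C8: gamma * theta = 10 * 7 = 70  ✔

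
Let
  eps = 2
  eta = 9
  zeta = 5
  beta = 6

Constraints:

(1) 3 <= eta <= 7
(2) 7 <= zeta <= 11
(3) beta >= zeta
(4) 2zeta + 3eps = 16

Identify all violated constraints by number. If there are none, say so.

(1) eta = 9 is outside [3, 7] — violated.
(2) zeta = 5 is outside [7, 11] — violated.
(3) beta = 6, zeta = 5; 6 ≥ 5 — satisfied.
(4) 2zeta + 3eps = 2(5) + 3(2) = 16 — satisfied.

Constraints 1 and 2 are violated.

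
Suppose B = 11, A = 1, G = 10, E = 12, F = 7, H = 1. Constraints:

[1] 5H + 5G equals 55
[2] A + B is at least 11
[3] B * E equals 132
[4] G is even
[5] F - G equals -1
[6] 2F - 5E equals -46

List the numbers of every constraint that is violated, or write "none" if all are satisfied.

Constraint 5 is violated.

[1] 5H + 5G = 5(1) + 5(10) = 55  holds
[2] A + B = 1 + 11 = 12; 12 ≥ 11  holds
[3] B * E = 11 * 12 = 132  holds
[4] G = 10 is even  holds
[5] F - G = 7 - 10 = -3, not -1  fails
[6] 2F - 5E = 2(7) - 5(12) = -46  holds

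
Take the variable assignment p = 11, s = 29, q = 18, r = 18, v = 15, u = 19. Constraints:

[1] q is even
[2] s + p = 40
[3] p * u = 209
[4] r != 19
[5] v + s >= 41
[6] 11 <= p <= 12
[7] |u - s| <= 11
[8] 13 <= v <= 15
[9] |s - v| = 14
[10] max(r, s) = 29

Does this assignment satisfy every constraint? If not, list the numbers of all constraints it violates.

[1] q = 18 is even — OK.
[2] s + p = 29 + 11 = 40 — OK.
[3] p * u = 11 * 19 = 209 — OK.
[4] r = 18, and 18 ≠ 19 — OK.
[5] v + s = 15 + 29 = 44; 44 ≥ 41 — OK.
[6] p = 11 lies in [11, 12] — OK.
[7] |19 - 29| = 10; 10 ≤ 11 — OK.
[8] v = 15 lies in [13, 15] — OK.
[9] |29 - 15| = 14 — OK.
[10] max(18, 29) = 29 — OK.

No violations.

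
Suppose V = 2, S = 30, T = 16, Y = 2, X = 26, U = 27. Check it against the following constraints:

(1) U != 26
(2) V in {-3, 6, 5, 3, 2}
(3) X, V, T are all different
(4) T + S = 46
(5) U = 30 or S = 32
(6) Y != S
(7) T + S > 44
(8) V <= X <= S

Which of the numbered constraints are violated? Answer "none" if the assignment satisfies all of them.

No — constraint 5 is not satisfied.

(1) U = 27, and 27 ≠ 26 — OK.
(2) V = 2 is in {-3, 6, 5, 3, 2} — OK.
(3) values 26, 2, 16 are pairwise distinct — OK.
(4) T + S = 16 + 30 = 46 — OK.
(5) U = 27 ≠ 30 and S = 30 ≠ 32; both disjuncts false — violated.
(6) Y = 2, S = 30; distinct — OK.
(7) T + S = 16 + 30 = 46; 46 > 44 — OK.
(8) values 2 <= 26 <= 30 — OK.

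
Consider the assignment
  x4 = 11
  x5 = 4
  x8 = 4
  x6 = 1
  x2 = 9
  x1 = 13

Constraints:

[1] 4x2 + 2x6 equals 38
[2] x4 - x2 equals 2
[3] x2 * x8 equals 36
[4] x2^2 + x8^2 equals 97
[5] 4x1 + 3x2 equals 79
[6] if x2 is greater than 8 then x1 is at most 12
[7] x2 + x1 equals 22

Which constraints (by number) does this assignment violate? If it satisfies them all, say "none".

No — constraint 6 is not satisfied.

[1] 4x2 + 2x6 = 4(9) + 2(1) = 38 — holds.
[2] x4 - x2 = 11 - 9 = 2 — holds.
[3] x2 * x8 = 9 * 4 = 36 — holds.
[4] x2^2 + x8^2 = 9^2 + 4^2 = 81 + 16 = 97 — holds.
[5] 4x1 + 3x2 = 4(13) + 3(9) = 79 — holds.
[6] x2 = 9 > 8, so we need x1 ≤ 12; but x1 = 13 > 12 — does not hold.
[7] x2 + x1 = 9 + 13 = 22 — holds.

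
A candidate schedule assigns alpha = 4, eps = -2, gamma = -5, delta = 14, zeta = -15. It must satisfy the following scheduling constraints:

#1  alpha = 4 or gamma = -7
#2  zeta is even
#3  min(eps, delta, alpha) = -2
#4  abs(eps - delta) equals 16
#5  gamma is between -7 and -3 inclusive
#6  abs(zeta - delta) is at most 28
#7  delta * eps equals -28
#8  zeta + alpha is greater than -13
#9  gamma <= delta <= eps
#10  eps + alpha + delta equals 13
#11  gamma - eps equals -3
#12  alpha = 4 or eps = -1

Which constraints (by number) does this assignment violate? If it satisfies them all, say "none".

#1 alpha = 4 = 4 (first disjunct)  yes
#2 zeta = -15 is odd  no
#3 min(-2, 14, 4) = -2  yes
#4 abs(-2 - 14) = 16  yes
#5 gamma = -5 lies in [-7, -3]  yes
#6 abs(-15 - 14) = 29; 29 > 28, exceeds bound 28  no
#7 delta * eps = 14 * (-2) = -28  yes
#8 zeta + alpha = -15 + 4 = -11; -11 > -13  yes
#9 values -5, 14, -2; delta = 14 is not <= eps = -2  no
#10 eps + alpha + delta = -2 + 4 + 14 = 16, not 13  no
#11 gamma - eps = -5 - (-2) = -3  yes
#12 alpha = 4 = 4 (first disjunct)  yes

No — constraints 2, 6, 9, 10 are not satisfied.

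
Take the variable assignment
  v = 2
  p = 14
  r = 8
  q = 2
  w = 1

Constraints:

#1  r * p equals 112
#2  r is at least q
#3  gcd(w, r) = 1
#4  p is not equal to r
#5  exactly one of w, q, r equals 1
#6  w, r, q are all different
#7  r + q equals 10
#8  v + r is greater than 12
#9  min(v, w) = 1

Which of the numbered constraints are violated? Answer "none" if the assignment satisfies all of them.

#1 r * p = 8 * 14 = 112  ✔
#2 r = 8, q = 2; 8 ≥ 2  ✔
#3 gcd(1, 8) = 1  ✔
#4 p = 14, r = 8; distinct  ✔
#5 w=1, q=2, r=8; 1 of them equals 1  ✔
#6 values 1, 8, 2 are pairwise distinct  ✔
#7 r + q = 8 + 2 = 10  ✔
#8 v + r = 2 + 8 = 10; 10 ≤ 12, bound 12 not met  ✘
#9 min(2, 1) = 1  ✔

Constraint 8 does not hold.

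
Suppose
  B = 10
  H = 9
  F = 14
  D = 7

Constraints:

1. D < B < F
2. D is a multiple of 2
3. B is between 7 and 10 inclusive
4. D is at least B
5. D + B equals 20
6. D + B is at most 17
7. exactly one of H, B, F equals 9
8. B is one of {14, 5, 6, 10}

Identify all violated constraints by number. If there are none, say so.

Constraints 2, 4, 5 are violated.

1. values 7 < 10 < 14  ✓
2. 7 = 2*3 + 1, so 2 does not divide 7  ✗
3. B = 10 lies in [7, 10]  ✓
4. D = 7, B = 10; 7 < 10 (want ≥)  ✗
5. D + B = 7 + 10 = 17, not 20  ✗
6. D + B = 7 + 10 = 17; 17 ≤ 17  ✓
7. H=9, B=10, F=14; 1 of them equals 9  ✓
8. B = 10 is in {14, 5, 6, 10}  ✓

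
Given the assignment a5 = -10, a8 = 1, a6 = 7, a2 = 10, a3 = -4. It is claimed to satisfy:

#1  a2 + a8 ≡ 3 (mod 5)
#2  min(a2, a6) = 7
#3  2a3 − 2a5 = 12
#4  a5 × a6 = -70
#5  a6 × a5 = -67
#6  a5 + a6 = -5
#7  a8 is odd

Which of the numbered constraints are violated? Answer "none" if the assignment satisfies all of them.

The assignment fails constraints 1, 5, and 6.

#1 a2 + a8 = 11; 11 mod 5 = 1, not 3 — fails.
#2 min(10, 7) = 7 — holds.
#3 2a3 − 2a5 = 2(-4) − 2(-10) = 12 — holds.
#4 a5 × a6 = -10 × 7 = -70 — holds.
#5 a6 × a5 = 7 × (-10) = -70, not -67 — fails.
#6 a5 + a6 = -10 + 7 = -3, not -5 — fails.
#7 a8 = 1 is odd — holds.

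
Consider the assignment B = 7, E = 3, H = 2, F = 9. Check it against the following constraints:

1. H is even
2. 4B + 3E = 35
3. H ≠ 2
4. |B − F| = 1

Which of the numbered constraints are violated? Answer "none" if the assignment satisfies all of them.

1. H = 2 is even — holds.
2. 4B + 3E = 4(7) + 3(3) = 37, not 35 — does not hold.
3. H = 2, but 2 is required to differ — does not hold.
4. |7 − 9| = 2, not 1 — does not hold.

Constraints 2, 3, and 4 do not hold.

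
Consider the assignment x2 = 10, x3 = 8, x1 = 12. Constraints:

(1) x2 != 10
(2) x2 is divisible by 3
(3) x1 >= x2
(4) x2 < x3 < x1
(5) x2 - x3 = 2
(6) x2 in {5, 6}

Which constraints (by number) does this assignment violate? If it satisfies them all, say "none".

The assignment fails constraints 1, 2, 4, and 6.

(1) x2 = 10, but 10 is required to differ — does not hold.
(2) 10 = 3*3 + 1, so 3 does not divide 10 — does not hold.
(3) x1 = 12, x2 = 10; 12 ≥ 10 — holds.
(4) values 10, 8, 12; x2 = 10 is not < x3 = 8 — does not hold.
(5) x2 - x3 = 10 - 8 = 2 — holds.
(6) x2 = 10 is not in {5, 6} — does not hold.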